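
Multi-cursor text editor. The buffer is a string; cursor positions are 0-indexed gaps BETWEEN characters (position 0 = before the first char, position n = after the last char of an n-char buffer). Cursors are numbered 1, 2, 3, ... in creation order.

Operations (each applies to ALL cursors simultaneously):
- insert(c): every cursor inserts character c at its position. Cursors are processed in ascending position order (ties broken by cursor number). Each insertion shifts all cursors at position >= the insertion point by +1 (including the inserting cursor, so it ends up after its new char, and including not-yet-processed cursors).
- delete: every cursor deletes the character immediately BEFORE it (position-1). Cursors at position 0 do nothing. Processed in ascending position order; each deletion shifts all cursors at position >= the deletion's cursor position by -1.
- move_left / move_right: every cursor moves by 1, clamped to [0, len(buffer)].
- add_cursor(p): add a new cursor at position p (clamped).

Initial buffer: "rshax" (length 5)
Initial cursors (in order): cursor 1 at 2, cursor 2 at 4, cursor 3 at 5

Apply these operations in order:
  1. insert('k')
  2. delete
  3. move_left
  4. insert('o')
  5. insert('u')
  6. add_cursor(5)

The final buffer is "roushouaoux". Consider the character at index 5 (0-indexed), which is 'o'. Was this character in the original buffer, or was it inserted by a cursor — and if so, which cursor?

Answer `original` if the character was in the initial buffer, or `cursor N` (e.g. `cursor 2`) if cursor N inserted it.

Answer: cursor 2

Derivation:
After op 1 (insert('k')): buffer="rskhakxk" (len 8), cursors c1@3 c2@6 c3@8, authorship ..1..2.3
After op 2 (delete): buffer="rshax" (len 5), cursors c1@2 c2@4 c3@5, authorship .....
After op 3 (move_left): buffer="rshax" (len 5), cursors c1@1 c2@3 c3@4, authorship .....
After op 4 (insert('o')): buffer="roshoaox" (len 8), cursors c1@2 c2@5 c3@7, authorship .1..2.3.
After op 5 (insert('u')): buffer="roushouaoux" (len 11), cursors c1@3 c2@7 c3@10, authorship .11..22.33.
After op 6 (add_cursor(5)): buffer="roushouaoux" (len 11), cursors c1@3 c4@5 c2@7 c3@10, authorship .11..22.33.
Authorship (.=original, N=cursor N): . 1 1 . . 2 2 . 3 3 .
Index 5: author = 2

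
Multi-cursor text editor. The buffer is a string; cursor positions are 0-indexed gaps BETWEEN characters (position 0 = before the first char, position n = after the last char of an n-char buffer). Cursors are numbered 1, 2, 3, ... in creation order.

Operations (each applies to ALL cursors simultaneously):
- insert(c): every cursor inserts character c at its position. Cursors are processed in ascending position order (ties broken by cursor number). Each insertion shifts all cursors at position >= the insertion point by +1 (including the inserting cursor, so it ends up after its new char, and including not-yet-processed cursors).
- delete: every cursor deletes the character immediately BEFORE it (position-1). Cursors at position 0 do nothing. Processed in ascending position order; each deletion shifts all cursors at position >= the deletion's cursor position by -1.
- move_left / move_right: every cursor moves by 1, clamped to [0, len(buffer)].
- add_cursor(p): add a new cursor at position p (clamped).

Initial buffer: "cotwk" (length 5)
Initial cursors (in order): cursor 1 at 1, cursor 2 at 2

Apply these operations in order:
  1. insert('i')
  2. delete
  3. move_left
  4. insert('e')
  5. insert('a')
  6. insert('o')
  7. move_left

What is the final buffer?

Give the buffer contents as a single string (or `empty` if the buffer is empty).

Answer: eaoceaootwk

Derivation:
After op 1 (insert('i')): buffer="cioitwk" (len 7), cursors c1@2 c2@4, authorship .1.2...
After op 2 (delete): buffer="cotwk" (len 5), cursors c1@1 c2@2, authorship .....
After op 3 (move_left): buffer="cotwk" (len 5), cursors c1@0 c2@1, authorship .....
After op 4 (insert('e')): buffer="eceotwk" (len 7), cursors c1@1 c2@3, authorship 1.2....
After op 5 (insert('a')): buffer="eaceaotwk" (len 9), cursors c1@2 c2@5, authorship 11.22....
After op 6 (insert('o')): buffer="eaoceaootwk" (len 11), cursors c1@3 c2@7, authorship 111.222....
After op 7 (move_left): buffer="eaoceaootwk" (len 11), cursors c1@2 c2@6, authorship 111.222....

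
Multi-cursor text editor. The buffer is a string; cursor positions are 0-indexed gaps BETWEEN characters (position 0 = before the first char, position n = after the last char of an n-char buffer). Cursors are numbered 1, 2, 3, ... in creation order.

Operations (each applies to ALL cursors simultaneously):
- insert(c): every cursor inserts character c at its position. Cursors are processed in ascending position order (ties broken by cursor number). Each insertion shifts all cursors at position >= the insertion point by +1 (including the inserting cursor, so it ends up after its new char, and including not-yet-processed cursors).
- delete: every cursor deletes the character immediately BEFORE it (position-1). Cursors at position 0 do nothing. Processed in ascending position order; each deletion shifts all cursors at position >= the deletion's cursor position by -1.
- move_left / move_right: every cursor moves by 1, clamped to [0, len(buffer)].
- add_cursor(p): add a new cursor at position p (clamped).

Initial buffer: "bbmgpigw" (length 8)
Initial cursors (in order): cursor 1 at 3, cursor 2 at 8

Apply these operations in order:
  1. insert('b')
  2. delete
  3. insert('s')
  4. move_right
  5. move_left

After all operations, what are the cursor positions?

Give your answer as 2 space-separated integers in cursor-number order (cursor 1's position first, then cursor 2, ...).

After op 1 (insert('b')): buffer="bbmbgpigwb" (len 10), cursors c1@4 c2@10, authorship ...1.....2
After op 2 (delete): buffer="bbmgpigw" (len 8), cursors c1@3 c2@8, authorship ........
After op 3 (insert('s')): buffer="bbmsgpigws" (len 10), cursors c1@4 c2@10, authorship ...1.....2
After op 4 (move_right): buffer="bbmsgpigws" (len 10), cursors c1@5 c2@10, authorship ...1.....2
After op 5 (move_left): buffer="bbmsgpigws" (len 10), cursors c1@4 c2@9, authorship ...1.....2

Answer: 4 9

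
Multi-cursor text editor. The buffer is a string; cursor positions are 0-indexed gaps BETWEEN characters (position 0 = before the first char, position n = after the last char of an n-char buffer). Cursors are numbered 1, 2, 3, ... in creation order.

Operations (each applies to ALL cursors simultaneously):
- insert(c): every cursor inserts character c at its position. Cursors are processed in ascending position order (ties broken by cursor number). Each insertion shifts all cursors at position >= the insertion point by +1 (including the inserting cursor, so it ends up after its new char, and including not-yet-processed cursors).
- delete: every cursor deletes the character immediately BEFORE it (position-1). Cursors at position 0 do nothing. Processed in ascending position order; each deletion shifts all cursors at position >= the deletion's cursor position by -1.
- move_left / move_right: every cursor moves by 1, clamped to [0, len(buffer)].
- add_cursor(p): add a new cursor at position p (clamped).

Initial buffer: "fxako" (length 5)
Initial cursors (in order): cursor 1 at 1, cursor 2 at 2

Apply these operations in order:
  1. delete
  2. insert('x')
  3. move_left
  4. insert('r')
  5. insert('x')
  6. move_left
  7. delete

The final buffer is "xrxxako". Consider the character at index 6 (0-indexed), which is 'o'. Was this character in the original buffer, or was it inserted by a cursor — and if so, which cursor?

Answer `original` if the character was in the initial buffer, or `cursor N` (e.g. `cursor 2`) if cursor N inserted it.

After op 1 (delete): buffer="ako" (len 3), cursors c1@0 c2@0, authorship ...
After op 2 (insert('x')): buffer="xxako" (len 5), cursors c1@2 c2@2, authorship 12...
After op 3 (move_left): buffer="xxako" (len 5), cursors c1@1 c2@1, authorship 12...
After op 4 (insert('r')): buffer="xrrxako" (len 7), cursors c1@3 c2@3, authorship 1122...
After op 5 (insert('x')): buffer="xrrxxxako" (len 9), cursors c1@5 c2@5, authorship 112122...
After op 6 (move_left): buffer="xrrxxxako" (len 9), cursors c1@4 c2@4, authorship 112122...
After op 7 (delete): buffer="xrxxako" (len 7), cursors c1@2 c2@2, authorship 1122...
Authorship (.=original, N=cursor N): 1 1 2 2 . . .
Index 6: author = original

Answer: original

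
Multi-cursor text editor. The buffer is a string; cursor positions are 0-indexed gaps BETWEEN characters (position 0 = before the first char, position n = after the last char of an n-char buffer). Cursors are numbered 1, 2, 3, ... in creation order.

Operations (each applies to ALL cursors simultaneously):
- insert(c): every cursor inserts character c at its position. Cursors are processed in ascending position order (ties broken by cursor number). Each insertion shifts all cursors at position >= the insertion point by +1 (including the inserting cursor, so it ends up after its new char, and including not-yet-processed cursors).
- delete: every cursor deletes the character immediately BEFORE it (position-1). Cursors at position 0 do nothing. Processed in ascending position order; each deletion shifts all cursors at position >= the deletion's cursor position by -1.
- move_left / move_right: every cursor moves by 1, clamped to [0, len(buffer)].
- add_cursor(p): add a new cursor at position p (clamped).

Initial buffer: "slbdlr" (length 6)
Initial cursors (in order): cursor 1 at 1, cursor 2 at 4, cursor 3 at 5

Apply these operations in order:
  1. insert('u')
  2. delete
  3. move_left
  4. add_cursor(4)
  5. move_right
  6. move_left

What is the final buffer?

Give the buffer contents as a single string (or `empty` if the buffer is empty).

After op 1 (insert('u')): buffer="sulbdulur" (len 9), cursors c1@2 c2@6 c3@8, authorship .1...2.3.
After op 2 (delete): buffer="slbdlr" (len 6), cursors c1@1 c2@4 c3@5, authorship ......
After op 3 (move_left): buffer="slbdlr" (len 6), cursors c1@0 c2@3 c3@4, authorship ......
After op 4 (add_cursor(4)): buffer="slbdlr" (len 6), cursors c1@0 c2@3 c3@4 c4@4, authorship ......
After op 5 (move_right): buffer="slbdlr" (len 6), cursors c1@1 c2@4 c3@5 c4@5, authorship ......
After op 6 (move_left): buffer="slbdlr" (len 6), cursors c1@0 c2@3 c3@4 c4@4, authorship ......

Answer: slbdlr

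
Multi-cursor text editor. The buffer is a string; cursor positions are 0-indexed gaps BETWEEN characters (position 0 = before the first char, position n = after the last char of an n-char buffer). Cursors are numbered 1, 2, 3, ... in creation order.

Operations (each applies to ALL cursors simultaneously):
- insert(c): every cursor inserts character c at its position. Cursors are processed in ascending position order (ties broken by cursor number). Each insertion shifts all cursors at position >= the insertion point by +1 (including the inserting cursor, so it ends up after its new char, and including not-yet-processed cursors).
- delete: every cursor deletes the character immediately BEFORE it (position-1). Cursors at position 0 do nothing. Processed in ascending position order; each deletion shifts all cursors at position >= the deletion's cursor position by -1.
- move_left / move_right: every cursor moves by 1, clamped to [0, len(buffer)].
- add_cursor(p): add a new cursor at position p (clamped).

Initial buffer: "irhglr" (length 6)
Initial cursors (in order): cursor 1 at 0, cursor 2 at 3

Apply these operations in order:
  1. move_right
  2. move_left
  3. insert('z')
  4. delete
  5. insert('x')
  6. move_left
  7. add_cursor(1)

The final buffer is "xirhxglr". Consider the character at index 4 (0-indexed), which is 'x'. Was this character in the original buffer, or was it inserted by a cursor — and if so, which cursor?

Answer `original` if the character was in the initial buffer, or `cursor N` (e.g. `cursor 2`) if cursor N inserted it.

After op 1 (move_right): buffer="irhglr" (len 6), cursors c1@1 c2@4, authorship ......
After op 2 (move_left): buffer="irhglr" (len 6), cursors c1@0 c2@3, authorship ......
After op 3 (insert('z')): buffer="zirhzglr" (len 8), cursors c1@1 c2@5, authorship 1...2...
After op 4 (delete): buffer="irhglr" (len 6), cursors c1@0 c2@3, authorship ......
After op 5 (insert('x')): buffer="xirhxglr" (len 8), cursors c1@1 c2@5, authorship 1...2...
After op 6 (move_left): buffer="xirhxglr" (len 8), cursors c1@0 c2@4, authorship 1...2...
After op 7 (add_cursor(1)): buffer="xirhxglr" (len 8), cursors c1@0 c3@1 c2@4, authorship 1...2...
Authorship (.=original, N=cursor N): 1 . . . 2 . . .
Index 4: author = 2

Answer: cursor 2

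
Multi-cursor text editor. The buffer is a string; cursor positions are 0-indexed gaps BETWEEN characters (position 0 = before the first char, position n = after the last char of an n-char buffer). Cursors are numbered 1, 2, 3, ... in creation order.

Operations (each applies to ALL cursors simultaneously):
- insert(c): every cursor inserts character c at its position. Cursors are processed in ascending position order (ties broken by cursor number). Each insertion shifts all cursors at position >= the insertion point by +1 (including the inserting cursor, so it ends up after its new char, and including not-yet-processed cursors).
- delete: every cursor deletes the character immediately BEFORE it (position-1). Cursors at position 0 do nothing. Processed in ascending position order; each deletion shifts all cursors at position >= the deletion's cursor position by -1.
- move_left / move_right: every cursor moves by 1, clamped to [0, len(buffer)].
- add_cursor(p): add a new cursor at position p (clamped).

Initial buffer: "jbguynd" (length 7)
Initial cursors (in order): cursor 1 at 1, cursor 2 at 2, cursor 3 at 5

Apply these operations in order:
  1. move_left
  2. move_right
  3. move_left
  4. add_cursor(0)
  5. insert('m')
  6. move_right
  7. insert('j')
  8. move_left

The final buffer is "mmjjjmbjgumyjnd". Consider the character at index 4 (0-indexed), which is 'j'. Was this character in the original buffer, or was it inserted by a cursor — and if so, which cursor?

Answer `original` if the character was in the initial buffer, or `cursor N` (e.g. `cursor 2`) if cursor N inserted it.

After op 1 (move_left): buffer="jbguynd" (len 7), cursors c1@0 c2@1 c3@4, authorship .......
After op 2 (move_right): buffer="jbguynd" (len 7), cursors c1@1 c2@2 c3@5, authorship .......
After op 3 (move_left): buffer="jbguynd" (len 7), cursors c1@0 c2@1 c3@4, authorship .......
After op 4 (add_cursor(0)): buffer="jbguynd" (len 7), cursors c1@0 c4@0 c2@1 c3@4, authorship .......
After op 5 (insert('m')): buffer="mmjmbgumynd" (len 11), cursors c1@2 c4@2 c2@4 c3@8, authorship 14.2...3...
After op 6 (move_right): buffer="mmjmbgumynd" (len 11), cursors c1@3 c4@3 c2@5 c3@9, authorship 14.2...3...
After op 7 (insert('j')): buffer="mmjjjmbjgumyjnd" (len 15), cursors c1@5 c4@5 c2@8 c3@13, authorship 14.142.2..3.3..
After op 8 (move_left): buffer="mmjjjmbjgumyjnd" (len 15), cursors c1@4 c4@4 c2@7 c3@12, authorship 14.142.2..3.3..
Authorship (.=original, N=cursor N): 1 4 . 1 4 2 . 2 . . 3 . 3 . .
Index 4: author = 4

Answer: cursor 4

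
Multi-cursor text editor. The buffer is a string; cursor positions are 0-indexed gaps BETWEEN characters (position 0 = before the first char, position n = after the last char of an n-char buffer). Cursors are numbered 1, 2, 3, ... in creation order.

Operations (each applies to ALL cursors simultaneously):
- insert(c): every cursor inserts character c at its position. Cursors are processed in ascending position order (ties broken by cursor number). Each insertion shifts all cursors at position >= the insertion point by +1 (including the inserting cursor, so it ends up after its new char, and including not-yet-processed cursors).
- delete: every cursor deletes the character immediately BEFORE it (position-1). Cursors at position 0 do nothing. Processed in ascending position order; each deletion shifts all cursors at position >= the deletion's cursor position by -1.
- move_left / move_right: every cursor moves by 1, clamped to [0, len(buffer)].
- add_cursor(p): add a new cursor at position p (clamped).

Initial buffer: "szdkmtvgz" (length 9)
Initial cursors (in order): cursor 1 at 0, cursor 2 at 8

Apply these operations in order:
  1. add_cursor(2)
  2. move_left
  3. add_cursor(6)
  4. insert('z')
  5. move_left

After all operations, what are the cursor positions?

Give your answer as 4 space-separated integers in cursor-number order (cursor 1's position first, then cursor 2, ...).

Answer: 0 10 2 8

Derivation:
After op 1 (add_cursor(2)): buffer="szdkmtvgz" (len 9), cursors c1@0 c3@2 c2@8, authorship .........
After op 2 (move_left): buffer="szdkmtvgz" (len 9), cursors c1@0 c3@1 c2@7, authorship .........
After op 3 (add_cursor(6)): buffer="szdkmtvgz" (len 9), cursors c1@0 c3@1 c4@6 c2@7, authorship .........
After op 4 (insert('z')): buffer="zszzdkmtzvzgz" (len 13), cursors c1@1 c3@3 c4@9 c2@11, authorship 1.3.....4.2..
After op 5 (move_left): buffer="zszzdkmtzvzgz" (len 13), cursors c1@0 c3@2 c4@8 c2@10, authorship 1.3.....4.2..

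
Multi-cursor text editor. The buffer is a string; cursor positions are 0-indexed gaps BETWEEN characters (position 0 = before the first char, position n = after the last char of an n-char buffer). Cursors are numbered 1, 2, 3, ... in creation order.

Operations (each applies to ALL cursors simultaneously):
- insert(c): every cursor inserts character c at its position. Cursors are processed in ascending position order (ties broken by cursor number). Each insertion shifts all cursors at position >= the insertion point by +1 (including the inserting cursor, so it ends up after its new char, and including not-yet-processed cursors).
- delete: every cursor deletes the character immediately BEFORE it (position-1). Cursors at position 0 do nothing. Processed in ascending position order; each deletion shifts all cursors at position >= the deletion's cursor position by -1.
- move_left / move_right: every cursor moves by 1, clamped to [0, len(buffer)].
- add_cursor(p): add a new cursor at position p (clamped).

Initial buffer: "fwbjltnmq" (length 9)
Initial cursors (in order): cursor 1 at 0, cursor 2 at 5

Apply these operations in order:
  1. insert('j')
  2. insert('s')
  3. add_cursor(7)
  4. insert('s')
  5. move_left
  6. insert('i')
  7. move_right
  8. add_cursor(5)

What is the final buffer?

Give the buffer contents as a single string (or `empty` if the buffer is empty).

After op 1 (insert('j')): buffer="jfwbjljtnmq" (len 11), cursors c1@1 c2@7, authorship 1.....2....
After op 2 (insert('s')): buffer="jsfwbjljstnmq" (len 13), cursors c1@2 c2@9, authorship 11.....22....
After op 3 (add_cursor(7)): buffer="jsfwbjljstnmq" (len 13), cursors c1@2 c3@7 c2@9, authorship 11.....22....
After op 4 (insert('s')): buffer="jssfwbjlsjsstnmq" (len 16), cursors c1@3 c3@9 c2@12, authorship 111.....3222....
After op 5 (move_left): buffer="jssfwbjlsjsstnmq" (len 16), cursors c1@2 c3@8 c2@11, authorship 111.....3222....
After op 6 (insert('i')): buffer="jsisfwbjlisjsistnmq" (len 19), cursors c1@3 c3@10 c2@14, authorship 1111.....332222....
After op 7 (move_right): buffer="jsisfwbjlisjsistnmq" (len 19), cursors c1@4 c3@11 c2@15, authorship 1111.....332222....
After op 8 (add_cursor(5)): buffer="jsisfwbjlisjsistnmq" (len 19), cursors c1@4 c4@5 c3@11 c2@15, authorship 1111.....332222....

Answer: jsisfwbjlisjsistnmq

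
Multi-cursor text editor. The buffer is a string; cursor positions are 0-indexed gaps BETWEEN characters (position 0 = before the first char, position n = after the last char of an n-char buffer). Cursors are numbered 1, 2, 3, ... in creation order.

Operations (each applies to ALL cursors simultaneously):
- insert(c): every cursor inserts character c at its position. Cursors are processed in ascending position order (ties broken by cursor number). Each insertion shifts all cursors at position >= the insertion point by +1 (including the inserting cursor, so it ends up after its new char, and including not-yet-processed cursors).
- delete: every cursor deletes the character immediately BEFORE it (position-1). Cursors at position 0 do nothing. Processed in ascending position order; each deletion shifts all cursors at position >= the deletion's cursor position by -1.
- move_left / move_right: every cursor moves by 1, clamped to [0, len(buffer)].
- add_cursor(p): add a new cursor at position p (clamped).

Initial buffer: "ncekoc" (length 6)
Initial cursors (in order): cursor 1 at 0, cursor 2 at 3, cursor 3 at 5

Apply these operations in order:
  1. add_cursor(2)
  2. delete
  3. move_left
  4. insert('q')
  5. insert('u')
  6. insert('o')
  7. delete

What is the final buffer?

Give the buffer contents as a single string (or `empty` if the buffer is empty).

Answer: qqquuunqukc

Derivation:
After op 1 (add_cursor(2)): buffer="ncekoc" (len 6), cursors c1@0 c4@2 c2@3 c3@5, authorship ......
After op 2 (delete): buffer="nkc" (len 3), cursors c1@0 c2@1 c4@1 c3@2, authorship ...
After op 3 (move_left): buffer="nkc" (len 3), cursors c1@0 c2@0 c4@0 c3@1, authorship ...
After op 4 (insert('q')): buffer="qqqnqkc" (len 7), cursors c1@3 c2@3 c4@3 c3@5, authorship 124.3..
After op 5 (insert('u')): buffer="qqquuunqukc" (len 11), cursors c1@6 c2@6 c4@6 c3@9, authorship 124124.33..
After op 6 (insert('o')): buffer="qqquuuooonquokc" (len 15), cursors c1@9 c2@9 c4@9 c3@13, authorship 124124124.333..
After op 7 (delete): buffer="qqquuunqukc" (len 11), cursors c1@6 c2@6 c4@6 c3@9, authorship 124124.33..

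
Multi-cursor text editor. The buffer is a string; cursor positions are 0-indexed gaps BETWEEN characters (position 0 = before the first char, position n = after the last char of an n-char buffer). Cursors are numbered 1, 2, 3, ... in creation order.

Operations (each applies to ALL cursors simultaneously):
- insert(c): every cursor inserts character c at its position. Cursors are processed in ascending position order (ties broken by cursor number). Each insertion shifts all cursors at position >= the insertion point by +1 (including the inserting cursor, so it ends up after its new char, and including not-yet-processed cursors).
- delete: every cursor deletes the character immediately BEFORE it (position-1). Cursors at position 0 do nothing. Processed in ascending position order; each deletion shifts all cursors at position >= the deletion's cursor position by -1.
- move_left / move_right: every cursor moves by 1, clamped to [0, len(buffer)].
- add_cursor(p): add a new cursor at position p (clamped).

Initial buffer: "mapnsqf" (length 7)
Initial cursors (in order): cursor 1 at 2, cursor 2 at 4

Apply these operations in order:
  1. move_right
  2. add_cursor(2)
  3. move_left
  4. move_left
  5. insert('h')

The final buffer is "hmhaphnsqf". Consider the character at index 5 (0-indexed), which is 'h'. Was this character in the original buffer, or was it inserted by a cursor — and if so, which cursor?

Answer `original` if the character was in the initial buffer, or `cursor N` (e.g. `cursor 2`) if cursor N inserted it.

After op 1 (move_right): buffer="mapnsqf" (len 7), cursors c1@3 c2@5, authorship .......
After op 2 (add_cursor(2)): buffer="mapnsqf" (len 7), cursors c3@2 c1@3 c2@5, authorship .......
After op 3 (move_left): buffer="mapnsqf" (len 7), cursors c3@1 c1@2 c2@4, authorship .......
After op 4 (move_left): buffer="mapnsqf" (len 7), cursors c3@0 c1@1 c2@3, authorship .......
After op 5 (insert('h')): buffer="hmhaphnsqf" (len 10), cursors c3@1 c1@3 c2@6, authorship 3.1..2....
Authorship (.=original, N=cursor N): 3 . 1 . . 2 . . . .
Index 5: author = 2

Answer: cursor 2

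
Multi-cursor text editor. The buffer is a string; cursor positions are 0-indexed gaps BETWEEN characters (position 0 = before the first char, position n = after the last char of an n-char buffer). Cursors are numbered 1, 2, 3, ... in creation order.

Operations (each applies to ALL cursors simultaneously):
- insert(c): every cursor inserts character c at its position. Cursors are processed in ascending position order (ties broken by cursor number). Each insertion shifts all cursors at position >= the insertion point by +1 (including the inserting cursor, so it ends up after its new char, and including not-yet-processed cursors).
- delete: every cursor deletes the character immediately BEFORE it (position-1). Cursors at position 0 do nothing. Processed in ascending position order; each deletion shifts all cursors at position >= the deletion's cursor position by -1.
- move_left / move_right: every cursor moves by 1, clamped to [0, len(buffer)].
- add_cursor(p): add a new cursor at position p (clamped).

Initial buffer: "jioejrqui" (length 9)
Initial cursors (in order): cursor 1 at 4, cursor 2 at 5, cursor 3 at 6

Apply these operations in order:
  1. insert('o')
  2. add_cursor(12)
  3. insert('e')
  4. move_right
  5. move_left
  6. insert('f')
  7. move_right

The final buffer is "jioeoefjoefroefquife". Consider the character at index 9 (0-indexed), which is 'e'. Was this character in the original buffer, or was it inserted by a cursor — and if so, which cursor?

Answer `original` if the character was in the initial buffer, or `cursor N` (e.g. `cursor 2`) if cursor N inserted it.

After op 1 (insert('o')): buffer="jioeojoroqui" (len 12), cursors c1@5 c2@7 c3@9, authorship ....1.2.3...
After op 2 (add_cursor(12)): buffer="jioeojoroqui" (len 12), cursors c1@5 c2@7 c3@9 c4@12, authorship ....1.2.3...
After op 3 (insert('e')): buffer="jioeoejoeroequie" (len 16), cursors c1@6 c2@9 c3@12 c4@16, authorship ....11.22.33...4
After op 4 (move_right): buffer="jioeoejoeroequie" (len 16), cursors c1@7 c2@10 c3@13 c4@16, authorship ....11.22.33...4
After op 5 (move_left): buffer="jioeoejoeroequie" (len 16), cursors c1@6 c2@9 c3@12 c4@15, authorship ....11.22.33...4
After op 6 (insert('f')): buffer="jioeoefjoefroefquife" (len 20), cursors c1@7 c2@11 c3@15 c4@19, authorship ....111.222.333...44
After op 7 (move_right): buffer="jioeoefjoefroefquife" (len 20), cursors c1@8 c2@12 c3@16 c4@20, authorship ....111.222.333...44
Authorship (.=original, N=cursor N): . . . . 1 1 1 . 2 2 2 . 3 3 3 . . . 4 4
Index 9: author = 2

Answer: cursor 2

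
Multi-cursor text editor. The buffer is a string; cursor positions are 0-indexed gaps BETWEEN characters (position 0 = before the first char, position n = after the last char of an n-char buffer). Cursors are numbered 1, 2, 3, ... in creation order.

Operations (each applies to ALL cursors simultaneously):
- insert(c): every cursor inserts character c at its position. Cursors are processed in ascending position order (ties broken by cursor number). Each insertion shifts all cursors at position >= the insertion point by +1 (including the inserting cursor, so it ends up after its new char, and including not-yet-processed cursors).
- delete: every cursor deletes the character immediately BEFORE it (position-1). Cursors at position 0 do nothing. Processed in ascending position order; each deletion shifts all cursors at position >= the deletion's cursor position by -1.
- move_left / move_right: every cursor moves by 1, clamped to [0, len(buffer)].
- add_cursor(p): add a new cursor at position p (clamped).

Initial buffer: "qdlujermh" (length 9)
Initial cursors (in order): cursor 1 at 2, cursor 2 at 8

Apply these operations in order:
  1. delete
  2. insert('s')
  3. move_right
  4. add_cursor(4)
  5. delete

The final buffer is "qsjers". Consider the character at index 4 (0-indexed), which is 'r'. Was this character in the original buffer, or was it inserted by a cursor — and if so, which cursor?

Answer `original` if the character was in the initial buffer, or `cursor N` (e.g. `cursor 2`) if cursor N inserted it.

Answer: original

Derivation:
After op 1 (delete): buffer="qlujerh" (len 7), cursors c1@1 c2@6, authorship .......
After op 2 (insert('s')): buffer="qslujersh" (len 9), cursors c1@2 c2@8, authorship .1.....2.
After op 3 (move_right): buffer="qslujersh" (len 9), cursors c1@3 c2@9, authorship .1.....2.
After op 4 (add_cursor(4)): buffer="qslujersh" (len 9), cursors c1@3 c3@4 c2@9, authorship .1.....2.
After op 5 (delete): buffer="qsjers" (len 6), cursors c1@2 c3@2 c2@6, authorship .1...2
Authorship (.=original, N=cursor N): . 1 . . . 2
Index 4: author = original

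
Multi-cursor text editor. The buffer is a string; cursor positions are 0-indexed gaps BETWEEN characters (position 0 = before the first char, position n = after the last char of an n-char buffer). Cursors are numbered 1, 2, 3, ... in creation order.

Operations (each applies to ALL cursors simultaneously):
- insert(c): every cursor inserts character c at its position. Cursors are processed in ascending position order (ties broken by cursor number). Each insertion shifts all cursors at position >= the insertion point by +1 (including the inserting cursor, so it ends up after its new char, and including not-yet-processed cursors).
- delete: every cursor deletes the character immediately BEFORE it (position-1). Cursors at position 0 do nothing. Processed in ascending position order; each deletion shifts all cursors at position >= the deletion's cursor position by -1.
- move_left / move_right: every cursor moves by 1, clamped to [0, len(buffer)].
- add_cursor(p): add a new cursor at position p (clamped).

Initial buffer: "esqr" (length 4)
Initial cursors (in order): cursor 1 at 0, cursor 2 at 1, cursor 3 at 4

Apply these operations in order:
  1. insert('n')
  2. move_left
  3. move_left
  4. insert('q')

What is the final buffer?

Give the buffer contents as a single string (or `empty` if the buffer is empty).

Answer: qnqensqqrn

Derivation:
After op 1 (insert('n')): buffer="nensqrn" (len 7), cursors c1@1 c2@3 c3@7, authorship 1.2...3
After op 2 (move_left): buffer="nensqrn" (len 7), cursors c1@0 c2@2 c3@6, authorship 1.2...3
After op 3 (move_left): buffer="nensqrn" (len 7), cursors c1@0 c2@1 c3@5, authorship 1.2...3
After op 4 (insert('q')): buffer="qnqensqqrn" (len 10), cursors c1@1 c2@3 c3@8, authorship 112.2..3.3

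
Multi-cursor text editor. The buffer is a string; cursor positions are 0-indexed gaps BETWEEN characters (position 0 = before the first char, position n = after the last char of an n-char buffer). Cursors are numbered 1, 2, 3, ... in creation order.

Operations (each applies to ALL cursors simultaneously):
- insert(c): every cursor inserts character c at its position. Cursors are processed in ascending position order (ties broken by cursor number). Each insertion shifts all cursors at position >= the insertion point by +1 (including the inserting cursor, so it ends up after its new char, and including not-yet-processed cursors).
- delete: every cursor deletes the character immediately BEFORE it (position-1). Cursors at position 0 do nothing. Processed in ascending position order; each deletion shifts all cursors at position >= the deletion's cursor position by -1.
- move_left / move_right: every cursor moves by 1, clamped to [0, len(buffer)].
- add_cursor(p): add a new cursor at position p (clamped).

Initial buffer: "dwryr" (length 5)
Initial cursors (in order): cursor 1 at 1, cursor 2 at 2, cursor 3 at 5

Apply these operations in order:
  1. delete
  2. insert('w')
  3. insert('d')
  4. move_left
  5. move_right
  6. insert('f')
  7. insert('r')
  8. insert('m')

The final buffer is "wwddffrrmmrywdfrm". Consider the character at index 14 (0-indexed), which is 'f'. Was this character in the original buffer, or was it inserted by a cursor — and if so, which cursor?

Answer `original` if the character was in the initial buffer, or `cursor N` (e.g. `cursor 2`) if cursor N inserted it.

Answer: cursor 3

Derivation:
After op 1 (delete): buffer="ry" (len 2), cursors c1@0 c2@0 c3@2, authorship ..
After op 2 (insert('w')): buffer="wwryw" (len 5), cursors c1@2 c2@2 c3@5, authorship 12..3
After op 3 (insert('d')): buffer="wwddrywd" (len 8), cursors c1@4 c2@4 c3@8, authorship 1212..33
After op 4 (move_left): buffer="wwddrywd" (len 8), cursors c1@3 c2@3 c3@7, authorship 1212..33
After op 5 (move_right): buffer="wwddrywd" (len 8), cursors c1@4 c2@4 c3@8, authorship 1212..33
After op 6 (insert('f')): buffer="wwddffrywdf" (len 11), cursors c1@6 c2@6 c3@11, authorship 121212..333
After op 7 (insert('r')): buffer="wwddffrrrywdfr" (len 14), cursors c1@8 c2@8 c3@14, authorship 12121212..3333
After op 8 (insert('m')): buffer="wwddffrrmmrywdfrm" (len 17), cursors c1@10 c2@10 c3@17, authorship 1212121212..33333
Authorship (.=original, N=cursor N): 1 2 1 2 1 2 1 2 1 2 . . 3 3 3 3 3
Index 14: author = 3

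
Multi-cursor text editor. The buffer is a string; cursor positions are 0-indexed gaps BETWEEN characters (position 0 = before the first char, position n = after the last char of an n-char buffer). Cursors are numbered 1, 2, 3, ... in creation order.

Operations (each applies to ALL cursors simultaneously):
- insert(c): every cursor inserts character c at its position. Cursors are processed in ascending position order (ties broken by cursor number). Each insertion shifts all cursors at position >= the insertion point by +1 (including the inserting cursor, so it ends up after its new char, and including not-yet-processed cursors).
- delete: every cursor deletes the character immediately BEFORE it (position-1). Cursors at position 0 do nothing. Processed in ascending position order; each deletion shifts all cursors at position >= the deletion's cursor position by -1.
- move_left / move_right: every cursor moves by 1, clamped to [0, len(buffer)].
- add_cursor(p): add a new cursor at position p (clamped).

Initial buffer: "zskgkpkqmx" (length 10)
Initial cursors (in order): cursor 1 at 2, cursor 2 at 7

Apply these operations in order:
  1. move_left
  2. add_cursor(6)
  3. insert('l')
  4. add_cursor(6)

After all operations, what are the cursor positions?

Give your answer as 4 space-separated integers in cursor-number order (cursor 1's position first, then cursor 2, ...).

Answer: 2 9 9 6

Derivation:
After op 1 (move_left): buffer="zskgkpkqmx" (len 10), cursors c1@1 c2@6, authorship ..........
After op 2 (add_cursor(6)): buffer="zskgkpkqmx" (len 10), cursors c1@1 c2@6 c3@6, authorship ..........
After op 3 (insert('l')): buffer="zlskgkpllkqmx" (len 13), cursors c1@2 c2@9 c3@9, authorship .1.....23....
After op 4 (add_cursor(6)): buffer="zlskgkpllkqmx" (len 13), cursors c1@2 c4@6 c2@9 c3@9, authorship .1.....23....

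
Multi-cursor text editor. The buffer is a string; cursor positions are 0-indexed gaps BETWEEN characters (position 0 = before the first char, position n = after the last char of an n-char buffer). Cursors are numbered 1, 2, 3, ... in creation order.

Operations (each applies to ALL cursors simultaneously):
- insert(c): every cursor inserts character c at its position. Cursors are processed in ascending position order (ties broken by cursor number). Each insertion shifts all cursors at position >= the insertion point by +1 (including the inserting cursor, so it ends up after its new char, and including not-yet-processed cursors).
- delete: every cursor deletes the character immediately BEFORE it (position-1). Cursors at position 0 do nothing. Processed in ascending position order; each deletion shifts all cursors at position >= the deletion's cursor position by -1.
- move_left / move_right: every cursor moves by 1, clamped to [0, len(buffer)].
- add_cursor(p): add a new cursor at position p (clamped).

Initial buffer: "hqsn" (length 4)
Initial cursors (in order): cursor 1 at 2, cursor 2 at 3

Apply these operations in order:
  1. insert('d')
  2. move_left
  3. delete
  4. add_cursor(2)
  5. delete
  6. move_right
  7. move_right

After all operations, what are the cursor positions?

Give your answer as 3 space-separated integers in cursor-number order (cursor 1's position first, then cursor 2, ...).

After op 1 (insert('d')): buffer="hqdsdn" (len 6), cursors c1@3 c2@5, authorship ..1.2.
After op 2 (move_left): buffer="hqdsdn" (len 6), cursors c1@2 c2@4, authorship ..1.2.
After op 3 (delete): buffer="hddn" (len 4), cursors c1@1 c2@2, authorship .12.
After op 4 (add_cursor(2)): buffer="hddn" (len 4), cursors c1@1 c2@2 c3@2, authorship .12.
After op 5 (delete): buffer="dn" (len 2), cursors c1@0 c2@0 c3@0, authorship 2.
After op 6 (move_right): buffer="dn" (len 2), cursors c1@1 c2@1 c3@1, authorship 2.
After op 7 (move_right): buffer="dn" (len 2), cursors c1@2 c2@2 c3@2, authorship 2.

Answer: 2 2 2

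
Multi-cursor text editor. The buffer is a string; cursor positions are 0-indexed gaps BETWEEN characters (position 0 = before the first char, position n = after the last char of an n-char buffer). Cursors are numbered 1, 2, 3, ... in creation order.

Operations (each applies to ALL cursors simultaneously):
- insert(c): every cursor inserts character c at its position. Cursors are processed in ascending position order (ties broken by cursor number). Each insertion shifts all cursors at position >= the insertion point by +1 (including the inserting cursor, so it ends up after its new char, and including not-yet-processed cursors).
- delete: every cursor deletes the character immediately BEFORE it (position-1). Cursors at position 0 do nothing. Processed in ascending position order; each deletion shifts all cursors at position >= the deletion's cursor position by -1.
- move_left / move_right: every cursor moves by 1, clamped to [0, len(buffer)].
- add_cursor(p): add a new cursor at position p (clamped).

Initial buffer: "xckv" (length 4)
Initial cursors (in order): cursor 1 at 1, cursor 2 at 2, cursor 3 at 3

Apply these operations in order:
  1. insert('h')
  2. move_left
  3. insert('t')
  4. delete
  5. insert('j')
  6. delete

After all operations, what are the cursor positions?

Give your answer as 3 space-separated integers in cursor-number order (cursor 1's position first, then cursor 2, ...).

After op 1 (insert('h')): buffer="xhchkhv" (len 7), cursors c1@2 c2@4 c3@6, authorship .1.2.3.
After op 2 (move_left): buffer="xhchkhv" (len 7), cursors c1@1 c2@3 c3@5, authorship .1.2.3.
After op 3 (insert('t')): buffer="xthcthkthv" (len 10), cursors c1@2 c2@5 c3@8, authorship .11.22.33.
After op 4 (delete): buffer="xhchkhv" (len 7), cursors c1@1 c2@3 c3@5, authorship .1.2.3.
After op 5 (insert('j')): buffer="xjhcjhkjhv" (len 10), cursors c1@2 c2@5 c3@8, authorship .11.22.33.
After op 6 (delete): buffer="xhchkhv" (len 7), cursors c1@1 c2@3 c3@5, authorship .1.2.3.

Answer: 1 3 5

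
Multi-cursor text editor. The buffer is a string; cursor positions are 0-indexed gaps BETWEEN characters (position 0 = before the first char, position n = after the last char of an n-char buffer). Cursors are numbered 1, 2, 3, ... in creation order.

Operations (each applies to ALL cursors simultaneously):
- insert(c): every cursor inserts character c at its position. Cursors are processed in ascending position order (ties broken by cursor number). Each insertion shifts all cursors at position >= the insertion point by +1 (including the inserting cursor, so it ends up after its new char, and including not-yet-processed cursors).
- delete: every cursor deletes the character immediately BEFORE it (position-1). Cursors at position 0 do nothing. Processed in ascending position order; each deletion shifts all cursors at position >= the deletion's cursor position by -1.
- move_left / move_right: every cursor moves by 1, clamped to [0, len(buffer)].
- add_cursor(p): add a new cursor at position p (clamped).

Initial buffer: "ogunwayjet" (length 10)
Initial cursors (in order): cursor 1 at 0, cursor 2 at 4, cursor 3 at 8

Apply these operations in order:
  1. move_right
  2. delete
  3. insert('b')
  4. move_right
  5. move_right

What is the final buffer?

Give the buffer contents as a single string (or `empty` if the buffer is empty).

After op 1 (move_right): buffer="ogunwayjet" (len 10), cursors c1@1 c2@5 c3@9, authorship ..........
After op 2 (delete): buffer="gunayjt" (len 7), cursors c1@0 c2@3 c3@6, authorship .......
After op 3 (insert('b')): buffer="bgunbayjbt" (len 10), cursors c1@1 c2@5 c3@9, authorship 1...2...3.
After op 4 (move_right): buffer="bgunbayjbt" (len 10), cursors c1@2 c2@6 c3@10, authorship 1...2...3.
After op 5 (move_right): buffer="bgunbayjbt" (len 10), cursors c1@3 c2@7 c3@10, authorship 1...2...3.

Answer: bgunbayjbt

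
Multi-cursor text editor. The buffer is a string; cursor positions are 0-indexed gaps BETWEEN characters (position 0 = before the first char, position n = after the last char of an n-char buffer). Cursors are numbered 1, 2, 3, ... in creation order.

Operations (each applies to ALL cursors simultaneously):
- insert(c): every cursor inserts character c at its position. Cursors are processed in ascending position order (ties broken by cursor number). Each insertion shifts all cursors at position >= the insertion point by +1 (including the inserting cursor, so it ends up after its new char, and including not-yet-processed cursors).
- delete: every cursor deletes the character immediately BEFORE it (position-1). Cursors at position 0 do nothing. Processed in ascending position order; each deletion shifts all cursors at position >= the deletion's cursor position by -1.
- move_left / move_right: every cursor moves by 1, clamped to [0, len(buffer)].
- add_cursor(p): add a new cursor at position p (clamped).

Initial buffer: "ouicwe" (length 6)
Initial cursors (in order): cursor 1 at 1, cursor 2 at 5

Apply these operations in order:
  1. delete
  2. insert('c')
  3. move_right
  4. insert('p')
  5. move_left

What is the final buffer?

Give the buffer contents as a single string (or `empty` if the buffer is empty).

After op 1 (delete): buffer="uice" (len 4), cursors c1@0 c2@3, authorship ....
After op 2 (insert('c')): buffer="cuicce" (len 6), cursors c1@1 c2@5, authorship 1...2.
After op 3 (move_right): buffer="cuicce" (len 6), cursors c1@2 c2@6, authorship 1...2.
After op 4 (insert('p')): buffer="cupiccep" (len 8), cursors c1@3 c2@8, authorship 1.1..2.2
After op 5 (move_left): buffer="cupiccep" (len 8), cursors c1@2 c2@7, authorship 1.1..2.2

Answer: cupiccep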